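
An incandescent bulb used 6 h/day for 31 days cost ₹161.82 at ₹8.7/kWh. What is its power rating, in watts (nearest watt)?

100 W

Energy = ₹161.82 ÷ ₹8.7/kWh = 18.6 kWh
Runtime = 6 h/day × 31 days = 186 h
Power = 18.6 kWh ÷ 186 h = 0.1 kW = 100 W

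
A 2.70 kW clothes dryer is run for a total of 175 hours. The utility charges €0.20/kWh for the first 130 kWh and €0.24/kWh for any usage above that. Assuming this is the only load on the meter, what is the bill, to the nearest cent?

€108.20

Energy = 2.7 kW × 175 h = 472.5 kWh
Tier 1 (0–130 kWh): 130 × €0.20 = €26
Above 130 kWh: 342.5 × €0.24 = €82.2
Bill = €108.20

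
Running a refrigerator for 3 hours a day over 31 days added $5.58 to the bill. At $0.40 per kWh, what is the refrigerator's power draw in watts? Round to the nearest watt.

Energy = $5.58 ÷ $0.40/kWh = 13.95 kWh
Runtime = 3 h/day × 31 days = 93 h
Power = 13.95 kWh ÷ 93 h = 0.15 kW = 150 W

150 W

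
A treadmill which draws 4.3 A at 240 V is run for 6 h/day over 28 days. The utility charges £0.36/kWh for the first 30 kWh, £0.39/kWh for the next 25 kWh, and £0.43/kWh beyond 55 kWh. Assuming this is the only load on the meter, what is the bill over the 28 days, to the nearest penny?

Power = 4.3 A × 240 V = 1032 W = 1.032 kW
Runtime = 6 h/day × 28 days = 168 h
Energy = 1.032 kW × 168 h = 173.376 kWh
Tier 1 (0–30 kWh): 30 × £0.36 = £10.8
Tier 2 (30–55 kWh): 25 × £0.39 = £9.75
Above 55 kWh: 118.376 × £0.43 = £50.90168
Bill = £71.45

£71.45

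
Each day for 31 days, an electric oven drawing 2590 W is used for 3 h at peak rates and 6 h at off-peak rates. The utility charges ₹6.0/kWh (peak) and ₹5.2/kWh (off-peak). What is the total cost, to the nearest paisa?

Peak energy = 2.59 kW × 3 h × 31 = 240.87 kWh
Off-peak energy = 2.59 kW × 6 h × 31 = 481.74 kWh
Cost = 240.87 × ₹6.0 + 481.74 × ₹5.2 = ₹1445.22 + ₹2505.048 = ₹3950.27

₹3950.27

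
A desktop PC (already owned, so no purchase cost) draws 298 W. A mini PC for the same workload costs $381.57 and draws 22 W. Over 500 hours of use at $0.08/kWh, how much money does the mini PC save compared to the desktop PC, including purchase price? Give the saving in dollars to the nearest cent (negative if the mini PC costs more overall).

desktop PC: $0.00 + (298/1000) kW × 500 h × $0.08 = $0.00 + $11.92 = $11.92
mini PC: $381.57 + (22/1000) kW × 500 h × $0.08 = $381.57 + $0.88 = $382.45
Saving = $11.92 − $382.45 = −$370.53

-$370.53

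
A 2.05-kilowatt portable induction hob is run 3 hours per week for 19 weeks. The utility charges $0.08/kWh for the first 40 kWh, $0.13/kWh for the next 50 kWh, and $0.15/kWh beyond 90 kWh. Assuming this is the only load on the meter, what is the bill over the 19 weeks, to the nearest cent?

$13.73

Runtime = 3 h/week × 19 weeks = 57 h
Energy = 2.05 kW × 57 h = 116.85 kWh
Tier 1 (0–40 kWh): 40 × $0.08 = $3.2
Tier 2 (40–90 kWh): 50 × $0.13 = $6.5
Above 90 kWh: 26.85 × $0.15 = $4.0275
Bill = $13.73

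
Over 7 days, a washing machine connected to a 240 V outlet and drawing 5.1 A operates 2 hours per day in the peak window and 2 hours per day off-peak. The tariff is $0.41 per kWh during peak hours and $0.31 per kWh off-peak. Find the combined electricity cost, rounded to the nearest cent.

$12.34

Power = 5.1 A × 240 V = 1224 W = 1.224 kW
Peak energy = 1.224 kW × 2 h × 7 = 17.136 kWh
Off-peak energy = 1.224 kW × 2 h × 7 = 17.136 kWh
Cost = 17.136 × $0.41 + 17.136 × $0.31 = $7.02576 + $5.31216 = $12.34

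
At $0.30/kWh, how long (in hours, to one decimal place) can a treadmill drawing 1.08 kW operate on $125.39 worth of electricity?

Energy available = $125.39 ÷ $0.30/kWh = 417.9667 kWh
Hours = 417.9667 kWh ÷ 1.08 kW = 387.0 h

387.0 h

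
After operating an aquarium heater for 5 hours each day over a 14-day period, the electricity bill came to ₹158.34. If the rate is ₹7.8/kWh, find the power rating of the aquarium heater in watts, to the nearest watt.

290 W

Energy = ₹158.34 ÷ ₹7.8/kWh = 20.3 kWh
Runtime = 5 h/day × 14 days = 70 h
Power = 20.3 kWh ÷ 70 h = 0.29 kW = 290 W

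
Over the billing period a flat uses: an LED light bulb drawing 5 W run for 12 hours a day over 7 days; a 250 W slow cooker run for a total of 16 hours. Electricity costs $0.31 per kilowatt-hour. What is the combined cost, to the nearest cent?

$1.37

LED light bulb: Runtime = 12 h/day × 7 days = 84 h
LED light bulb: 0.005 kW × 84 h = 0.42 kWh
slow cooker: 0.25 kW × 16 h = 4 kWh
Total energy = 4.42 kWh
Cost = 4.42 × $0.31 = $1.37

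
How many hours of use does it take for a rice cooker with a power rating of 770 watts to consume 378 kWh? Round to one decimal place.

490.9 h

Hours = 378 kWh ÷ 0.77 kW = 490.9 h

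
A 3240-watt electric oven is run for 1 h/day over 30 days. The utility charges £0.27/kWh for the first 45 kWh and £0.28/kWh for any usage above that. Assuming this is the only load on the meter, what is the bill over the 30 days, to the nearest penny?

Runtime = 1 h/day × 30 days = 30 h
Energy = 3.24 kW × 30 h = 97.2 kWh
Tier 1 (0–45 kWh): 45 × £0.27 = £12.15
Above 45 kWh: 52.2 × £0.28 = £14.616
Bill = £26.77

£26.77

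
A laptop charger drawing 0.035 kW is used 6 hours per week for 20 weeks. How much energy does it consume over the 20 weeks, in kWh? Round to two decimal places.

4.20 kWh

Runtime = 6 h/week × 20 weeks = 120 h
Energy = 0.035 kW × 120 h = 4.2 kWh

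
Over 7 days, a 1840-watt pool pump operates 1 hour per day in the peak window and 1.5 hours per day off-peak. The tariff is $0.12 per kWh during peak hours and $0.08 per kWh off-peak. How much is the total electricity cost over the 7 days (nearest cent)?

Peak energy = 1.84 kW × 1 h × 7 = 12.88 kWh
Off-peak energy = 1.84 kW × 1.5 h × 7 = 19.32 kWh
Cost = 12.88 × $0.12 + 19.32 × $0.08 = $1.5456 + $1.5456 = $3.09

$3.09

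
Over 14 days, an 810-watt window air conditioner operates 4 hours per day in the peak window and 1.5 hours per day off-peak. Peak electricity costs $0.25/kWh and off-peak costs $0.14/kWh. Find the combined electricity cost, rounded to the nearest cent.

$13.72

Peak energy = 0.81 kW × 4 h × 14 = 45.36 kWh
Off-peak energy = 0.81 kW × 1.5 h × 14 = 17.01 kWh
Cost = 45.36 × $0.25 + 17.01 × $0.14 = $11.34 + $2.3814 = $13.72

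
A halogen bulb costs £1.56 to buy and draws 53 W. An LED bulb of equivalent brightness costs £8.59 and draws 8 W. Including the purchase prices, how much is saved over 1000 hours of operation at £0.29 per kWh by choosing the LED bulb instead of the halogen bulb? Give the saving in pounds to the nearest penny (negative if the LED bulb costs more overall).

halogen bulb: £1.56 + (53/1000) kW × 1000 h × £0.29 = £1.56 + £15.37 = £16.93
LED bulb: £8.59 + (8/1000) kW × 1000 h × £0.29 = £8.59 + £2.32 = £10.91
Saving = £16.93 − £10.91 = £6.02

£6.02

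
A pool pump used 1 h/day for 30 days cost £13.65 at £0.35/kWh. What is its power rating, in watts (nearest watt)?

1300 W

Energy = £13.65 ÷ £0.35/kWh = 39 kWh
Runtime = 1 h/day × 30 days = 30 h
Power = 39 kWh ÷ 30 h = 1.3 kW = 1300 W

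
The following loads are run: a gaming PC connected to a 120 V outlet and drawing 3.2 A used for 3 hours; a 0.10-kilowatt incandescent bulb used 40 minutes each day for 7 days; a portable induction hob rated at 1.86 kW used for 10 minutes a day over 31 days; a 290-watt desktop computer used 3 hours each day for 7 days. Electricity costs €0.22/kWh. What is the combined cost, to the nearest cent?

gaming PC: Power = 3.2 A × 120 V = 384 W = 0.384 kW
gaming PC: 0.384 kW × 3 h = 1.152 kWh
incandescent bulb: Runtime = 40 min × 7 = 280 min = 4.666666… h
incandescent bulb: 0.1 kW × 4.666666… h = 0.466666… kWh
portable induction hob: Runtime = 10 min × 31 = 310 min = 5.166666… h
portable induction hob: 1.86 kW × 5.166666… h = 9.61 kWh
desktop computer: Runtime = 3 h/day × 7 days = 21 h
desktop computer: 0.29 kW × 21 h = 6.09 kWh
Total energy = 17.318666… kWh
Cost = 17.318666… × €0.22 = €3.81

€3.81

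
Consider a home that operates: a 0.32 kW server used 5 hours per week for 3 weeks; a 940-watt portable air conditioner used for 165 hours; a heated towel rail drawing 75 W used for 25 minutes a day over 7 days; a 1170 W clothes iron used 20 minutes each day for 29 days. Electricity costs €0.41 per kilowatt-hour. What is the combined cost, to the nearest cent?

server: Runtime = 5 h/week × 3 weeks = 15 h
server: 0.32 kW × 15 h = 4.8 kWh
portable air conditioner: 0.94 kW × 165 h = 155.1 kWh
heated towel rail: Runtime = 25 min × 7 = 175 min = 2.916666… h
heated towel rail: 0.075 kW × 2.916666… h = 0.21875 kWh
clothes iron: Runtime = 20 min × 29 = 580 min = 9.666666… h
clothes iron: 1.17 kW × 9.666666… h = 11.31 kWh
Total energy = 171.42875 kWh
Cost = 171.42875 × €0.41 = €70.29

€70.29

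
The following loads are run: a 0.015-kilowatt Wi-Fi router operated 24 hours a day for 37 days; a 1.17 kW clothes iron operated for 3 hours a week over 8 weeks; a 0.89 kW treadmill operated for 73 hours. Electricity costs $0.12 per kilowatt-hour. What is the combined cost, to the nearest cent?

Wi-Fi router: Runtime = 24 h × 37 = 888 h
Wi-Fi router: 0.015 kW × 888 h = 13.32 kWh
clothes iron: Runtime = 3 h/week × 8 weeks = 24 h
clothes iron: 1.17 kW × 24 h = 28.08 kWh
treadmill: 0.89 kW × 73 h = 64.97 kWh
Total energy = 106.37 kWh
Cost = 106.37 × $0.12 = $12.76

$12.76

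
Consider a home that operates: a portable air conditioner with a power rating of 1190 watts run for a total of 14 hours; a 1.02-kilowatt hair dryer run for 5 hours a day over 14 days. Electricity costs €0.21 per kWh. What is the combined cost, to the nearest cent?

€18.49

portable air conditioner: 1.19 kW × 14 h = 16.66 kWh
hair dryer: Runtime = 5 h/day × 14 days = 70 h
hair dryer: 1.02 kW × 70 h = 71.4 kWh
Total energy = 88.06 kWh
Cost = 88.06 × €0.21 = €18.49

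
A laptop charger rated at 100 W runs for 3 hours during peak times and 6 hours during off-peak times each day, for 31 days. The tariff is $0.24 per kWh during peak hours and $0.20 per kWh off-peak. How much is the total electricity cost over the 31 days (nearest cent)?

$5.95

Peak energy = 0.1 kW × 3 h × 31 = 9.3 kWh
Off-peak energy = 0.1 kW × 6 h × 31 = 18.6 kWh
Cost = 9.3 × $0.24 + 18.6 × $0.20 = $2.232 + $3.72 = $5.95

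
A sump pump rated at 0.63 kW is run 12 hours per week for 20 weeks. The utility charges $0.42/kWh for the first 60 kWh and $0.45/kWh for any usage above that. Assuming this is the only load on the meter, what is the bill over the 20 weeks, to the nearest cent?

Runtime = 12 h/week × 20 weeks = 240 h
Energy = 0.63 kW × 240 h = 151.2 kWh
Tier 1 (0–60 kWh): 60 × $0.42 = $25.2
Above 60 kWh: 91.2 × $0.45 = $41.04
Bill = $66.24

$66.24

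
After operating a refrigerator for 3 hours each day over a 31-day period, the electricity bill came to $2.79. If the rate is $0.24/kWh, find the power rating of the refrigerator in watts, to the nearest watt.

Energy = $2.79 ÷ $0.24/kWh = 11.625 kWh
Runtime = 3 h/day × 31 days = 93 h
Power = 11.625 kWh ÷ 93 h = 0.125 kW = 125 W

125 W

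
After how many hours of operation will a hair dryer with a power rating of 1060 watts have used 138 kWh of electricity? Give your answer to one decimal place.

130.2 h

Hours = 138 kWh ÷ 1.06 kW = 130.2 h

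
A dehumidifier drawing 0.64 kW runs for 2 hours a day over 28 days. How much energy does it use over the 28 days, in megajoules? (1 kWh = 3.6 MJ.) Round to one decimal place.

129.0 MJ

Runtime = 2 h/day × 28 days = 56 h
Energy = 0.64 kW × 56 h = 35.84 kWh
= 35.84 × 3.6 MJ = 129.0 MJ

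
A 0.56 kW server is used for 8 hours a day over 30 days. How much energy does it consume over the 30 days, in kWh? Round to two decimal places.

134.40 kWh

Runtime = 8 h/day × 30 days = 240 h
Energy = 0.56 kW × 240 h = 134.4 kWh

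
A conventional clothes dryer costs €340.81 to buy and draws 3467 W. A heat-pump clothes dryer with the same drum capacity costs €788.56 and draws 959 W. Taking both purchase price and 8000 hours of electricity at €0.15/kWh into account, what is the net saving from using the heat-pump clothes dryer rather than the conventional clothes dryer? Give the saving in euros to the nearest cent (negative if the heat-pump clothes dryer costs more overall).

€2561.85

conventional clothes dryer: €340.81 + (3467/1000) kW × 8000 h × €0.15 = €340.81 + €4160.4 = €4501.21
heat-pump clothes dryer: €788.56 + (959/1000) kW × 8000 h × €0.15 = €788.56 + €1150.8 = €1939.36
Saving = €4501.21 − €1939.36 = €2561.85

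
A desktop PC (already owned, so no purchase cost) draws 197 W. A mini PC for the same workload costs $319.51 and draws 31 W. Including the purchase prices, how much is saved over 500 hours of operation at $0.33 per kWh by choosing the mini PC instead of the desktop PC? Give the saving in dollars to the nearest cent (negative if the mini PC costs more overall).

desktop PC: $0.00 + (197/1000) kW × 500 h × $0.33 = $0.00 + $32.505 = $32.505
mini PC: $319.51 + (31/1000) kW × 500 h × $0.33 = $319.51 + $5.115 = $324.625
Saving = $32.505 − $324.625 = −$292.12

-$292.12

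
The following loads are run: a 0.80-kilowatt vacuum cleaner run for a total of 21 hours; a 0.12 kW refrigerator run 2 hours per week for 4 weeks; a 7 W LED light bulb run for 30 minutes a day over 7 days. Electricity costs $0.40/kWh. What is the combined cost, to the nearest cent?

$7.11

vacuum cleaner: 0.8 kW × 21 h = 16.8 kWh
refrigerator: Runtime = 2 h/week × 4 weeks = 8 h
refrigerator: 0.12 kW × 8 h = 0.96 kWh
LED light bulb: Runtime = 30 min × 7 = 210 min = 3.5 h
LED light bulb: 0.007 kW × 3.5 h = 0.0245 kWh
Total energy = 17.7845 kWh
Cost = 17.7845 × $0.40 = $7.11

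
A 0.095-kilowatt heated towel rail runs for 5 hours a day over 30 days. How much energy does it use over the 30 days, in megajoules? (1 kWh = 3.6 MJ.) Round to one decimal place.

Runtime = 5 h/day × 30 days = 150 h
Energy = 0.095 kW × 150 h = 14.25 kWh
= 14.25 × 3.6 MJ = 51.3 MJ

51.3 MJ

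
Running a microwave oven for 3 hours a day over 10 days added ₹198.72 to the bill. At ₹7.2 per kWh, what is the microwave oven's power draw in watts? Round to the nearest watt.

920 W

Energy = ₹198.72 ÷ ₹7.2/kWh = 27.6 kWh
Runtime = 3 h/day × 10 days = 30 h
Power = 27.6 kWh ÷ 30 h = 0.92 kW = 920 W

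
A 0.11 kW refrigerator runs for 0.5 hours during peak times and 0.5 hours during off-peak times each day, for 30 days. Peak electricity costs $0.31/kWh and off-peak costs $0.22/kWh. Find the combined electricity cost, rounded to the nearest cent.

$0.87

Peak energy = 0.11 kW × 0.5 h × 30 = 1.65 kWh
Off-peak energy = 0.11 kW × 0.5 h × 30 = 1.65 kWh
Cost = 1.65 × $0.31 + 1.65 × $0.22 = $0.5115 + $0.363 = $0.87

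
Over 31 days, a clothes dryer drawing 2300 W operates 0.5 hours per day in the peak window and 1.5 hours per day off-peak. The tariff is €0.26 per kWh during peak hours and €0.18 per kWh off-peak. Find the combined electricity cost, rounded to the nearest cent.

Peak energy = 2.3 kW × 0.5 h × 31 = 35.65 kWh
Off-peak energy = 2.3 kW × 1.5 h × 31 = 106.95 kWh
Cost = 35.65 × €0.26 + 106.95 × €0.18 = €9.269 + €19.251 = €28.52

€28.52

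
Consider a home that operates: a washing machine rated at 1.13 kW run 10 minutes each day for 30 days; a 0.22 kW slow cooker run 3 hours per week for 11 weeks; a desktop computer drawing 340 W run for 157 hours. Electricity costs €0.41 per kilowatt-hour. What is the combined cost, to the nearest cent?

washing machine: Runtime = 10 min × 30 = 300 min = 5 h
washing machine: 1.13 kW × 5 h = 5.65 kWh
slow cooker: Runtime = 3 h/week × 11 weeks = 33 h
slow cooker: 0.22 kW × 33 h = 7.26 kWh
desktop computer: 0.34 kW × 157 h = 53.38 kWh
Total energy = 66.29 kWh
Cost = 66.29 × €0.41 = €27.18

€27.18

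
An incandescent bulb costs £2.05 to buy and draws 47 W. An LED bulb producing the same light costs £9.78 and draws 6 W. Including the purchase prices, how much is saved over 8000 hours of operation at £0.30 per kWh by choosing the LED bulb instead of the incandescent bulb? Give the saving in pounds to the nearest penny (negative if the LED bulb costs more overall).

£90.67

incandescent bulb: £2.05 + (47/1000) kW × 8000 h × £0.30 = £2.05 + £112.8 = £114.85
LED bulb: £9.78 + (6/1000) kW × 8000 h × £0.30 = £9.78 + £14.4 = £24.18
Saving = £114.85 − £24.18 = £90.67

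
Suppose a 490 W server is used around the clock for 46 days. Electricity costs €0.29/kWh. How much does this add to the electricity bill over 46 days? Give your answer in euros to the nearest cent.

Runtime = 24 h × 46 = 1104 h
Energy = 0.49 kW × 1104 h = 540.96 kWh
Cost = 540.96 kWh × €0.29/kWh = €156.88

€156.88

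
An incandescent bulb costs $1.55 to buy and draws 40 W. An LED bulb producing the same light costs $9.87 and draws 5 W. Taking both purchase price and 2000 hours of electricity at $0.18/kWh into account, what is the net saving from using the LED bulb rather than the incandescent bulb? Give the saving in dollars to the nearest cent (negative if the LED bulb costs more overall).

incandescent bulb: $1.55 + (40/1000) kW × 2000 h × $0.18 = $1.55 + $14.4 = $15.95
LED bulb: $9.87 + (5/1000) kW × 2000 h × $0.18 = $9.87 + $1.8 = $11.67
Saving = $15.95 − $11.67 = $4.28

$4.28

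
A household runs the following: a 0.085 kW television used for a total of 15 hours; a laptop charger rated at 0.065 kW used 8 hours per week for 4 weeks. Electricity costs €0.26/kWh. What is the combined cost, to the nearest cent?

television: 0.085 kW × 15 h = 1.275 kWh
laptop charger: Runtime = 8 h/week × 4 weeks = 32 h
laptop charger: 0.065 kW × 32 h = 2.08 kWh
Total energy = 3.355 kWh
Cost = 3.355 × €0.26 = €0.87

€0.87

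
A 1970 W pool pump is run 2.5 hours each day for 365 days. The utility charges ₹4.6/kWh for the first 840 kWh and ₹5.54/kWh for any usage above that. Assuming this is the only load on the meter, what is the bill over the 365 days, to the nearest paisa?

₹9169.24

Runtime = 2.5 h/day × 365 days = 912.5 h
Energy = 1.97 kW × 912.5 h = 1797.625 kWh
Tier 1 (0–840 kWh): 840 × ₹4.6 = ₹3864
Above 840 kWh: 957.625 × ₹5.54 = ₹5305.2425
Bill = ₹9169.24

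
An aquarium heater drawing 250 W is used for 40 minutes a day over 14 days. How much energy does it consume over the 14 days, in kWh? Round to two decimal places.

Runtime = 40 min × 14 = 560 min = 9.333333… h
Energy = 0.25 kW × 9.333333… h = 2.333333… kWh ≈ 2.33 kWh

2.33 kWh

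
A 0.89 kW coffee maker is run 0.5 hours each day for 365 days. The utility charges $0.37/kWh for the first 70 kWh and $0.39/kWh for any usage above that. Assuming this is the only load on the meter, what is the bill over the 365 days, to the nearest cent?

Runtime = 0.5 h/day × 365 days = 182.5 h
Energy = 0.89 kW × 182.5 h = 162.425 kWh
Tier 1 (0–70 kWh): 70 × $0.37 = $25.9
Above 70 kWh: 92.425 × $0.39 = $36.04575
Bill = $61.95

$61.95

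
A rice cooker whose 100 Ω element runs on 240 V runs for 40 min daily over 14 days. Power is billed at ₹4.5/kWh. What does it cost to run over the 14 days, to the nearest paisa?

₹24.19

Power = V²/R = 240²/100 = 576 W = 0.576 kW
Runtime = 40 min × 14 = 560 min = 9.333333… h
Energy = 0.576 kW × 9.333333… h = 5.376 kWh
Cost = 5.376 kWh × ₹4.5/kWh = ₹24.19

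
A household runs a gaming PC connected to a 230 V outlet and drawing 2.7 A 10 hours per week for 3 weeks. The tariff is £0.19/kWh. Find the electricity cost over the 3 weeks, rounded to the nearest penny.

£3.54

Power = 2.7 A × 230 V = 621 W = 0.621 kW
Runtime = 10 h/week × 3 weeks = 30 h
Energy = 0.621 kW × 30 h = 18.63 kWh
Cost = 18.63 kWh × £0.19/kWh = £3.54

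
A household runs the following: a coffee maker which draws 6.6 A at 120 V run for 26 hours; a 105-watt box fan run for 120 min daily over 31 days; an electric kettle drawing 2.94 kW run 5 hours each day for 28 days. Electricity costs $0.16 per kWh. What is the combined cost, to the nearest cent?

coffee maker: Power = 6.6 A × 120 V = 792 W = 0.792 kW
coffee maker: 0.792 kW × 26 h = 20.592 kWh
box fan: Runtime = 120 min × 31 = 3720 min = 62 h
box fan: 0.105 kW × 62 h = 6.51 kWh
electric kettle: Runtime = 5 h/day × 28 days = 140 h
electric kettle: 2.94 kW × 140 h = 411.6 kWh
Total energy = 438.702 kWh
Cost = 438.702 × $0.16 = $70.19

$70.19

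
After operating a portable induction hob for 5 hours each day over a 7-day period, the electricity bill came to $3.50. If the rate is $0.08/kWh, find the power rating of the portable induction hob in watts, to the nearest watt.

Energy = $3.50 ÷ $0.08/kWh = 43.75 kWh
Runtime = 5 h/day × 7 days = 35 h
Power = 43.75 kWh ÷ 35 h = 1.25 kW = 1250 W

1250 W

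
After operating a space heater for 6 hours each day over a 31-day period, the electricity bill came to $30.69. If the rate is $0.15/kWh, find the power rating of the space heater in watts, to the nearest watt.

Energy = $30.69 ÷ $0.15/kWh = 204.6 kWh
Runtime = 6 h/day × 31 days = 186 h
Power = 204.6 kWh ÷ 186 h = 1.1 kW = 1100 W

1100 W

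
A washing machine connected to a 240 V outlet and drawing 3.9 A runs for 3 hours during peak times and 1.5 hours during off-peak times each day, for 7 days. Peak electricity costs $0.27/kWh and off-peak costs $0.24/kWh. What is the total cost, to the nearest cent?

$7.67

Power = 3.9 A × 240 V = 936 W = 0.936 kW
Peak energy = 0.936 kW × 3 h × 7 = 19.656 kWh
Off-peak energy = 0.936 kW × 1.5 h × 7 = 9.828 kWh
Cost = 19.656 × $0.27 + 9.828 × $0.24 = $5.30712 + $2.35872 = $7.67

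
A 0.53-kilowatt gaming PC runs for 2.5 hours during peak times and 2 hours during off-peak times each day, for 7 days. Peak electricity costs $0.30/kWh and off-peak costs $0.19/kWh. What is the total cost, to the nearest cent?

$4.19

Peak energy = 0.53 kW × 2.5 h × 7 = 9.275 kWh
Off-peak energy = 0.53 kW × 2 h × 7 = 7.42 kWh
Cost = 9.275 × $0.30 + 7.42 × $0.19 = $2.7825 + $1.4098 = $4.19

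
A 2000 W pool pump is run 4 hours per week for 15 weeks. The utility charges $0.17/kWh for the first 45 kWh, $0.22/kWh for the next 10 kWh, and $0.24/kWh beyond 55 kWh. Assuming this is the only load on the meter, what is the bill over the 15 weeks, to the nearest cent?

Runtime = 4 h/week × 15 weeks = 60 h
Energy = 2 kW × 60 h = 120 kWh
Tier 1 (0–45 kWh): 45 × $0.17 = $7.65
Tier 2 (45–55 kWh): 10 × $0.22 = $2.2
Above 55 kWh: 65 × $0.24 = $15.6
Bill = $25.45

$25.45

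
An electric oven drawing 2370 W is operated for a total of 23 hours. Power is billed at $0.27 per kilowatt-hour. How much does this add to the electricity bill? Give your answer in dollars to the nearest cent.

$14.72

Energy = 2.37 kW × 23 h = 54.51 kWh
Cost = 54.51 kWh × $0.27/kWh = $14.72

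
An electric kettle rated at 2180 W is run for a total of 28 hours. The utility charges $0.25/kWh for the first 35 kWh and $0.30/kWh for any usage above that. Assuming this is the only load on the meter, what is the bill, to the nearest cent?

$16.56

Energy = 2.18 kW × 28 h = 61.04 kWh
Tier 1 (0–35 kWh): 35 × $0.25 = $8.75
Above 35 kWh: 26.04 × $0.30 = $7.812
Bill = $16.56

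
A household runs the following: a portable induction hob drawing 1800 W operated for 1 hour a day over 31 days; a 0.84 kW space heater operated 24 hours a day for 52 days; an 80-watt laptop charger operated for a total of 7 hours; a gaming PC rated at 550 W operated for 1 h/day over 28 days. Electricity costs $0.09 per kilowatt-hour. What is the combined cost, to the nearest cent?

$100.81

portable induction hob: Runtime = 1 h/day × 31 days = 31 h
portable induction hob: 1.8 kW × 31 h = 55.8 kWh
space heater: Runtime = 24 h × 52 = 1248 h
space heater: 0.84 kW × 1248 h = 1048.32 kWh
laptop charger: 0.08 kW × 7 h = 0.56 kWh
gaming PC: Runtime = 1 h/day × 28 days = 28 h
gaming PC: 0.55 kW × 28 h = 15.4 kWh
Total energy = 1120.08 kWh
Cost = 1120.08 × $0.09 = $100.81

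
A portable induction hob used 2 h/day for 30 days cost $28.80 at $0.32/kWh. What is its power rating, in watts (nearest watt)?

1500 W

Energy = $28.80 ÷ $0.32/kWh = 90 kWh
Runtime = 2 h/day × 30 days = 60 h
Power = 90 kWh ÷ 60 h = 1.5 kW = 1500 W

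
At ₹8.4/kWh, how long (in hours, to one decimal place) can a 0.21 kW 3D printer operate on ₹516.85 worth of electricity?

293.0 h

Energy available = ₹516.85 ÷ ₹8.4/kWh = 61.5298 kWh
Hours = 61.5298 kWh ÷ 0.21 kW = 293.0 h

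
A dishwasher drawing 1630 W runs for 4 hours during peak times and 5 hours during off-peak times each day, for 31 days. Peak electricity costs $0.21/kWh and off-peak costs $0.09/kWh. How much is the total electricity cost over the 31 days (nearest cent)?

Peak energy = 1.63 kW × 4 h × 31 = 202.12 kWh
Off-peak energy = 1.63 kW × 5 h × 31 = 252.65 kWh
Cost = 202.12 × $0.21 + 252.65 × $0.09 = $42.4452 + $22.7385 = $65.18

$65.18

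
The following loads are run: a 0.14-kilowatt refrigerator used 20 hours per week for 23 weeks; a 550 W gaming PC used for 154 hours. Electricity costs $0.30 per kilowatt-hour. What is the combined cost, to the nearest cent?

refrigerator: Runtime = 20 h/week × 23 weeks = 460 h
refrigerator: 0.14 kW × 460 h = 64.4 kWh
gaming PC: 0.55 kW × 154 h = 84.7 kWh
Total energy = 149.1 kWh
Cost = 149.1 × $0.30 = $44.73

$44.73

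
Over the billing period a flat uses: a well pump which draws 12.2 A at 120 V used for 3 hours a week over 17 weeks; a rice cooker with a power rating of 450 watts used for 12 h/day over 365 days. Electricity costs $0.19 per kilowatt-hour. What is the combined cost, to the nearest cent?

$388.68

well pump: Power = 12.2 A × 120 V = 1464 W = 1.464 kW
well pump: Runtime = 3 h/week × 17 weeks = 51 h
well pump: 1.464 kW × 51 h = 74.664 kWh
rice cooker: Runtime = 12 h/day × 365 days = 4380 h
rice cooker: 0.45 kW × 4380 h = 1971 kWh
Total energy = 2045.664 kWh
Cost = 2045.664 × $0.19 = $388.68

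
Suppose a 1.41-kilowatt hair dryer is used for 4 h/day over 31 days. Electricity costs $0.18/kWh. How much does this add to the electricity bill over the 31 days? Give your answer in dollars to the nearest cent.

$31.47

Runtime = 4 h/day × 31 days = 124 h
Energy = 1.41 kW × 124 h = 174.84 kWh
Cost = 174.84 kWh × $0.18/kWh = $31.47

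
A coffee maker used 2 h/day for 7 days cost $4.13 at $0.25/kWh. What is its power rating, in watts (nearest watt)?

Energy = $4.13 ÷ $0.25/kWh = 16.52 kWh
Runtime = 2 h/day × 7 days = 14 h
Power = 16.52 kWh ÷ 14 h = 1.18 kW = 1180 W

1180 W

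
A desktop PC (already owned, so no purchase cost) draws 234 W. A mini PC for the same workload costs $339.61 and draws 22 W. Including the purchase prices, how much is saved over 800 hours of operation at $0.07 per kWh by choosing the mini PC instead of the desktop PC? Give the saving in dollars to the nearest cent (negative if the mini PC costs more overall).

-$327.74

desktop PC: $0.00 + (234/1000) kW × 800 h × $0.07 = $0.00 + $13.104 = $13.104
mini PC: $339.61 + (22/1000) kW × 800 h × $0.07 = $339.61 + $1.232 = $340.842
Saving = $13.104 − $340.842 = −$327.738 → -$327.74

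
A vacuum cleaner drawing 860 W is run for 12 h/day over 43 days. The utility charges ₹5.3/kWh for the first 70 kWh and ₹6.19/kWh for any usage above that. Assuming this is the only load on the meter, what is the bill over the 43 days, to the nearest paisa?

Runtime = 12 h/day × 43 days = 516 h
Energy = 0.86 kW × 516 h = 443.76 kWh
Tier 1 (0–70 kWh): 70 × ₹5.3 = ₹371
Above 70 kWh: 373.76 × ₹6.19 = ₹2313.5744
Bill = ₹2684.57

₹2684.57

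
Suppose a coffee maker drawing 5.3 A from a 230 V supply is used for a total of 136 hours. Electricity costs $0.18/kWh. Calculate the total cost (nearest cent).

$29.84

Power = 5.3 A × 230 V = 1219 W = 1.219 kW
Energy = 1.219 kW × 136 h = 165.784 kWh
Cost = 165.784 kWh × $0.18/kWh = $29.84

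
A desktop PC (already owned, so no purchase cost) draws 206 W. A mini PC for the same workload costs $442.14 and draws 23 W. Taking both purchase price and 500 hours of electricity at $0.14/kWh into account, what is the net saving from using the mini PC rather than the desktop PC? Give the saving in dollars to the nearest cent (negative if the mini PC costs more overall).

-$429.33

desktop PC: $0.00 + (206/1000) kW × 500 h × $0.14 = $0.00 + $14.42 = $14.42
mini PC: $442.14 + (23/1000) kW × 500 h × $0.14 = $442.14 + $1.61 = $443.75
Saving = $14.42 − $443.75 = −$429.33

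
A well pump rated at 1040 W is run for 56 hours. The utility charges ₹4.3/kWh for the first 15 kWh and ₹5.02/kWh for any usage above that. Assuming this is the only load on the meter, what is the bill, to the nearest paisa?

Energy = 1.04 kW × 56 h = 58.24 kWh
Tier 1 (0–15 kWh): 15 × ₹4.3 = ₹64.5
Above 15 kWh: 43.24 × ₹5.02 = ₹217.0648
Bill = ₹281.56

₹281.56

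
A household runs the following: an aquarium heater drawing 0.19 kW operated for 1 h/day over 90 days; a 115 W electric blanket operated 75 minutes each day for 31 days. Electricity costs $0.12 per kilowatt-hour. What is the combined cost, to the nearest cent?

$2.59

aquarium heater: Runtime = 1 h/day × 90 days = 90 h
aquarium heater: 0.19 kW × 90 h = 17.1 kWh
electric blanket: Runtime = 75 min × 31 = 2325 min = 38.75 h
electric blanket: 0.115 kW × 38.75 h = 4.45625 kWh
Total energy = 21.55625 kWh
Cost = 21.55625 × $0.12 = $2.59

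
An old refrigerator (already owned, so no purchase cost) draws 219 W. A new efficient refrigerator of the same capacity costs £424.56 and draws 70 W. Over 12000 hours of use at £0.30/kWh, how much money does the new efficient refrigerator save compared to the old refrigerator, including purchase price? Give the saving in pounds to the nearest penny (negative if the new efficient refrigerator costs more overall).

£111.84

old refrigerator: £0.00 + (219/1000) kW × 12000 h × £0.30 = £0.00 + £788.4 = £788.4
new efficient refrigerator: £424.56 + (70/1000) kW × 12000 h × £0.30 = £424.56 + £252 = £676.56
Saving = £788.4 − £676.56 = £111.84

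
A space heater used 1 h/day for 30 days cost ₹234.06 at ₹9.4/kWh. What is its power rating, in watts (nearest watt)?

830 W

Energy = ₹234.06 ÷ ₹9.4/kWh = 24.9 kWh
Runtime = 1 h/day × 30 days = 30 h
Power = 24.9 kWh ÷ 30 h = 0.83 kW = 830 W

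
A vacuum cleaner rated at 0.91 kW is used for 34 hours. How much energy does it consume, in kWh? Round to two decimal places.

30.94 kWh

Energy = 0.91 kW × 34 h = 30.94 kWh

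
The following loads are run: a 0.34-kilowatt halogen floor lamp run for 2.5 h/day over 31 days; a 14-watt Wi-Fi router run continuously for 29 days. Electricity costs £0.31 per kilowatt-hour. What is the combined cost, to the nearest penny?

£11.19

halogen floor lamp: Runtime = 2.5 h/day × 31 days = 77.5 h
halogen floor lamp: 0.34 kW × 77.5 h = 26.35 kWh
Wi-Fi router: Runtime = 24 h × 29 = 696 h
Wi-Fi router: 0.014 kW × 696 h = 9.744 kWh
Total energy = 36.094 kWh
Cost = 36.094 × £0.31 = £11.19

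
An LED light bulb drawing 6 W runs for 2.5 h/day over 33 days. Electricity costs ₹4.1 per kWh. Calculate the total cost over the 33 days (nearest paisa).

₹2.03

Runtime = 2.5 h/day × 33 days = 82.5 h
Energy = 0.006 kW × 82.5 h = 0.495 kWh
Cost = 0.495 kWh × ₹4.1/kWh = ₹2.03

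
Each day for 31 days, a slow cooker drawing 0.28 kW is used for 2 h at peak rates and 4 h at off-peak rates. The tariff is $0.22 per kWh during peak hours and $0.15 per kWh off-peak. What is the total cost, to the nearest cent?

Peak energy = 0.28 kW × 2 h × 31 = 17.36 kWh
Off-peak energy = 0.28 kW × 4 h × 31 = 34.72 kWh
Cost = 17.36 × $0.22 + 34.72 × $0.15 = $3.8192 + $5.208 = $9.03

$9.03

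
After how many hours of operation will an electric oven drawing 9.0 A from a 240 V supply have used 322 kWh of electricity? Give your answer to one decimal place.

149.1 h

Power = 9.0 A × 240 V = 2160 W = 2.16 kW
Hours = 322 kWh ÷ 2.16 kW = 149.1 h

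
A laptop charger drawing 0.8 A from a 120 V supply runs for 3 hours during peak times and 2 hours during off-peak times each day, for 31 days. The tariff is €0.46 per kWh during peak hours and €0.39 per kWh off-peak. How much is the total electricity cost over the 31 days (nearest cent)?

€6.43

Power = 0.8 A × 120 V = 96 W = 0.096 kW
Peak energy = 0.096 kW × 3 h × 31 = 8.928 kWh
Off-peak energy = 0.096 kW × 2 h × 31 = 5.952 kWh
Cost = 8.928 × €0.46 + 5.952 × €0.39 = €4.10688 + €2.32128 = €6.43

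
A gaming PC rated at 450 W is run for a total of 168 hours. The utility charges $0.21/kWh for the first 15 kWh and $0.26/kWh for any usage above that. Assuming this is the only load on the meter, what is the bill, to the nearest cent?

$18.91

Energy = 0.45 kW × 168 h = 75.6 kWh
Tier 1 (0–15 kWh): 15 × $0.21 = $3.15
Above 15 kWh: 60.6 × $0.26 = $15.756
Bill = $18.91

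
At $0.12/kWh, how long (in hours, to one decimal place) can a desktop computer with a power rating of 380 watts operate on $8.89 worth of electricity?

195.0 h

Energy available = $8.89 ÷ $0.12/kWh = 74.0833 kWh
Hours = 74.0833 kWh ÷ 0.38 kW = 195.0 h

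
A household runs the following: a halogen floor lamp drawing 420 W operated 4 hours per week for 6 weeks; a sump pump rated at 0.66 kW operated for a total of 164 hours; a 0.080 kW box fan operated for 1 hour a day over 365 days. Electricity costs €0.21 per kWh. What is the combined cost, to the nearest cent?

halogen floor lamp: Runtime = 4 h/week × 6 weeks = 24 h
halogen floor lamp: 0.42 kW × 24 h = 10.08 kWh
sump pump: 0.66 kW × 164 h = 108.24 kWh
box fan: Runtime = 1 h/day × 365 days = 365 h
box fan: 0.08 kW × 365 h = 29.2 kWh
Total energy = 147.52 kWh
Cost = 147.52 × €0.21 = €30.98

€30.98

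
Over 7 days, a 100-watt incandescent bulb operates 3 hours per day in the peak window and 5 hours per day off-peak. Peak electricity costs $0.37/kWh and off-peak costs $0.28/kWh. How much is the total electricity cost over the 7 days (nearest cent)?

Peak energy = 0.1 kW × 3 h × 7 = 2.1 kWh
Off-peak energy = 0.1 kW × 5 h × 7 = 3.5 kWh
Cost = 2.1 × $0.37 + 3.5 × $0.28 = $0.777 + $0.98 = $1.76

$1.76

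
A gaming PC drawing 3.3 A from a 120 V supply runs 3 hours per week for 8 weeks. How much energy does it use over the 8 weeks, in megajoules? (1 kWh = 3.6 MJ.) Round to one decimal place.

34.2 MJ

Power = 3.3 A × 120 V = 396 W = 0.396 kW
Runtime = 3 h/week × 8 weeks = 24 h
Energy = 0.396 kW × 24 h = 9.504 kWh
= 9.504 × 3.6 MJ = 34.2 MJ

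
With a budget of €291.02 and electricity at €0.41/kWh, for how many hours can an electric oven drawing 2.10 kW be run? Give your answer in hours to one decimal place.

338.0 h

Energy available = €291.02 ÷ €0.41/kWh = 709.8049 kWh
Hours = 709.8049 kWh ÷ 2.1 kW = 338.0 h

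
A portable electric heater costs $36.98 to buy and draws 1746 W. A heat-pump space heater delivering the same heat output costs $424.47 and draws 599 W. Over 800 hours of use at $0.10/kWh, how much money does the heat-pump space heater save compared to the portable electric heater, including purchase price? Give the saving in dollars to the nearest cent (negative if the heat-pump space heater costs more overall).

-$295.73

portable electric heater: $36.98 + (1746/1000) kW × 800 h × $0.10 = $36.98 + $139.68 = $176.66
heat-pump space heater: $424.47 + (599/1000) kW × 800 h × $0.10 = $424.47 + $47.92 = $472.39
Saving = $176.66 − $472.39 = −$295.73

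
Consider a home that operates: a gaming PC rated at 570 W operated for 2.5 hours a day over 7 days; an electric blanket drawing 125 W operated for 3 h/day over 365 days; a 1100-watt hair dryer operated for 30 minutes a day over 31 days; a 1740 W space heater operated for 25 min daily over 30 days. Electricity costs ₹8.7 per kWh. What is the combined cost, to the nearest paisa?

gaming PC: Runtime = 2.5 h/day × 7 days = 17.5 h
gaming PC: 0.57 kW × 17.5 h = 9.975 kWh
electric blanket: Runtime = 3 h/day × 365 days = 1095 h
electric blanket: 0.125 kW × 1095 h = 136.875 kWh
hair dryer: Runtime = 30 min × 31 = 930 min = 15.5 h
hair dryer: 1.1 kW × 15.5 h = 17.05 kWh
space heater: Runtime = 25 min × 30 = 750 min = 12.5 h
space heater: 1.74 kW × 12.5 h = 21.75 kWh
Total energy = 185.65 kWh
Cost = 185.65 × ₹8.7 = ₹1615.16

₹1615.16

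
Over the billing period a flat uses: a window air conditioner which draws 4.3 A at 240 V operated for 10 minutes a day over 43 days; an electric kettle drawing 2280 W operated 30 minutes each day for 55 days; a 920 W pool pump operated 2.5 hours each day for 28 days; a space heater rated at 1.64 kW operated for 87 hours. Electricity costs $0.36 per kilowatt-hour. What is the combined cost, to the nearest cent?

window air conditioner: Power = 4.3 A × 240 V = 1032 W = 1.032 kW
window air conditioner: Runtime = 10 min × 43 = 430 min = 7.166666… h
window air conditioner: 1.032 kW × 7.166666… h = 7.396 kWh
electric kettle: Runtime = 30 min × 55 = 1650 min = 27.5 h
electric kettle: 2.28 kW × 27.5 h = 62.7 kWh
pool pump: Runtime = 2.5 h/day × 28 days = 70 h
pool pump: 0.92 kW × 70 h = 64.4 kWh
space heater: 1.64 kW × 87 h = 142.68 kWh
Total energy = 277.176 kWh
Cost = 277.176 × $0.36 = $99.78

$99.78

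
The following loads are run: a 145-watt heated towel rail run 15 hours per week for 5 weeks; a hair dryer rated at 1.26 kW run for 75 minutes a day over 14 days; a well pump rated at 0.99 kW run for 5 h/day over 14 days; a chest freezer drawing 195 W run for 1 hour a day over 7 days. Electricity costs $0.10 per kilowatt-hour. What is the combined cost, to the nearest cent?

heated towel rail: Runtime = 15 h/week × 5 weeks = 75 h
heated towel rail: 0.145 kW × 75 h = 10.875 kWh
hair dryer: Runtime = 75 min × 14 = 1050 min = 17.5 h
hair dryer: 1.26 kW × 17.5 h = 22.05 kWh
well pump: Runtime = 5 h/day × 14 days = 70 h
well pump: 0.99 kW × 70 h = 69.3 kWh
chest freezer: Runtime = 1 h/day × 7 days = 7 h
chest freezer: 0.195 kW × 7 h = 1.365 kWh
Total energy = 103.59 kWh
Cost = 103.59 × $0.10 = $10.36

$10.36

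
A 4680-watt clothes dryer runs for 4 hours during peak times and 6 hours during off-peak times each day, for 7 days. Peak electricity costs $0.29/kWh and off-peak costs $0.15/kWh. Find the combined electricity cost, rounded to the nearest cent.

Peak energy = 4.68 kW × 4 h × 7 = 131.04 kWh
Off-peak energy = 4.68 kW × 6 h × 7 = 196.56 kWh
Cost = 131.04 × $0.29 + 196.56 × $0.15 = $38.0016 + $29.484 = $67.49

$67.49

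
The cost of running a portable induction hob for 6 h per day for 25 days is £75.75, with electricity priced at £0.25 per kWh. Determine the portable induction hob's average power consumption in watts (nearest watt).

Energy = £75.75 ÷ £0.25/kWh = 303 kWh
Runtime = 6 h/day × 25 days = 150 h
Power = 303 kWh ÷ 150 h = 2.02 kW = 2020 W

2020 W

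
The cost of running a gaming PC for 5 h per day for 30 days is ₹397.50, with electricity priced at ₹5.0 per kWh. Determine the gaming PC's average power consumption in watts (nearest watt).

530 W

Energy = ₹397.50 ÷ ₹5.0/kWh = 79.5 kWh
Runtime = 5 h/day × 30 days = 150 h
Power = 79.5 kWh ÷ 150 h = 0.53 kW = 530 W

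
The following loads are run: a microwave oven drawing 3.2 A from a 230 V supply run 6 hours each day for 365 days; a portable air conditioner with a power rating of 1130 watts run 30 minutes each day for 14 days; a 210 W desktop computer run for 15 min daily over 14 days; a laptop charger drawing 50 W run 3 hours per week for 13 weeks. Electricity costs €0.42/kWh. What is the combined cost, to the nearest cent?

microwave oven: Power = 3.2 A × 230 V = 736 W = 0.736 kW
microwave oven: Runtime = 6 h/day × 365 days = 2190 h
microwave oven: 0.736 kW × 2190 h = 1611.84 kWh
portable air conditioner: Runtime = 30 min × 14 = 420 min = 7 h
portable air conditioner: 1.13 kW × 7 h = 7.91 kWh
desktop computer: Runtime = 15 min × 14 = 210 min = 3.5 h
desktop computer: 0.21 kW × 3.5 h = 0.735 kWh
laptop charger: Runtime = 3 h/week × 13 weeks = 39 h
laptop charger: 0.05 kW × 39 h = 1.95 kWh
Total energy = 1622.435 kWh
Cost = 1622.435 × €0.42 = €681.42

€681.42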